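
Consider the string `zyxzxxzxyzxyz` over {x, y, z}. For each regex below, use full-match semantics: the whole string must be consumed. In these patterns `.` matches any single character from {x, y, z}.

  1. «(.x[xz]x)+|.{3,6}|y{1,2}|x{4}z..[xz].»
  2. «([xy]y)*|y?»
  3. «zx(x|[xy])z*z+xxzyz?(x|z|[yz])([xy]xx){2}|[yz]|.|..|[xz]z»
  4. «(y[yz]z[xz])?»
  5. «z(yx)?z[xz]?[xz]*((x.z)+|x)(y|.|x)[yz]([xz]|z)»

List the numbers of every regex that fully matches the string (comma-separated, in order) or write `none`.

1 → no match
2 → no match
3 → no match
4 → no match
5 → match

5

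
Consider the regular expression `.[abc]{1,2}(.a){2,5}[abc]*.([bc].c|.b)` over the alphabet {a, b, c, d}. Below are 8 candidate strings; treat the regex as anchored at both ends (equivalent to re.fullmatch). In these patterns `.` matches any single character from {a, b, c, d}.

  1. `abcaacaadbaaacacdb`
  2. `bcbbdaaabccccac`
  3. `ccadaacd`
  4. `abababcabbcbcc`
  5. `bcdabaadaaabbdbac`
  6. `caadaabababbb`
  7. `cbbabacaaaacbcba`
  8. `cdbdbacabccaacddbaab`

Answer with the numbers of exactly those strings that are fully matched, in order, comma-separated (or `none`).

none

1 → no match
2 → no match
3. `ccadaacd` → no match
4 → no match
5 → no match
6 → no match
7 → no match
8 → no match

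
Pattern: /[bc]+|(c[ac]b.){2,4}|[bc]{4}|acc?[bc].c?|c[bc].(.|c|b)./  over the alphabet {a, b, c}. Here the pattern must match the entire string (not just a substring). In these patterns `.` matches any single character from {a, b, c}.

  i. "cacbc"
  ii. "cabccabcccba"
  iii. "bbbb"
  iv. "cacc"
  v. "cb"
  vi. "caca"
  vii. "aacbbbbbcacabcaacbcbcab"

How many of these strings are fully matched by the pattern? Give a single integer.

3

i → no match
ii → match
iii → match
iv → no match
v → match
vi → no match
vii → no match
Total matched: 3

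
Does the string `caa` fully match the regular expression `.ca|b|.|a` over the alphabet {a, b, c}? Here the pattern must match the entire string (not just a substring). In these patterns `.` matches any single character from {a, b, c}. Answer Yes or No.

No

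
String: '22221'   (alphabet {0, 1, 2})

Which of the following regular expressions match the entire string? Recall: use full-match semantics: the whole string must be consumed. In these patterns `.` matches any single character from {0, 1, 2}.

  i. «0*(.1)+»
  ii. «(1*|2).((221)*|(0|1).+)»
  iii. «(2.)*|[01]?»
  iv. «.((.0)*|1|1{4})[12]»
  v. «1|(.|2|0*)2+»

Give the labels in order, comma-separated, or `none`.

ii

i → no match
ii → match
iii → no match
iv → no match
v → no match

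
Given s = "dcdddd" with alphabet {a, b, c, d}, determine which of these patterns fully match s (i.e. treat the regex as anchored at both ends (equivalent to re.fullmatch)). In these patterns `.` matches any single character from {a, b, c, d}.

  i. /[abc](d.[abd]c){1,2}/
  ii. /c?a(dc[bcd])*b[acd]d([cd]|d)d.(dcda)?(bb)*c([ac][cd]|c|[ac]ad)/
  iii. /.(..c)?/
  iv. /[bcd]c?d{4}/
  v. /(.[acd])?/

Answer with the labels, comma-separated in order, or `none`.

iv

i → no match — must end with "c"
ii → no match
iii → no match
iv → match
v → no match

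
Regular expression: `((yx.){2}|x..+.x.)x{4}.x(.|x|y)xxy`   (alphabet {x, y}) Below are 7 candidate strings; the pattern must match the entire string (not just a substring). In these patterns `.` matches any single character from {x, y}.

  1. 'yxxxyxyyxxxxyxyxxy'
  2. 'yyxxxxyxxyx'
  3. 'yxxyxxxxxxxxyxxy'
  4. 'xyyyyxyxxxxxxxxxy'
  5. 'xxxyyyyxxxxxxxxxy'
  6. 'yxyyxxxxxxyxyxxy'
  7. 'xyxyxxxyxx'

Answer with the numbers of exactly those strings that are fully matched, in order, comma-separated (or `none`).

3, 4, 6

1 → no match
2 → no match — must end with 'xxy'
3 → match
4 → match
5 → no match
6 → match
7 → no match — must end with 'xxy'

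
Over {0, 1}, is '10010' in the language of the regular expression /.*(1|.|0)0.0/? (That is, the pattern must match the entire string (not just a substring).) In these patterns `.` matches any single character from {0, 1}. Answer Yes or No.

Yes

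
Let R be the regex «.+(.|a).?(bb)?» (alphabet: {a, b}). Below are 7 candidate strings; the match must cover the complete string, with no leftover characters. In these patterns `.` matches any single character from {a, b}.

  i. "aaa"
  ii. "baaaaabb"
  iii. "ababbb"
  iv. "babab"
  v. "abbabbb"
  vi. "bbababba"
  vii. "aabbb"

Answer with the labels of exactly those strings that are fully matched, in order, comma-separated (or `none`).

i → match
ii → match
iii → match
iv → match
v → match
vi → match
vii → match

i, ii, iii, iv, v, vi, vii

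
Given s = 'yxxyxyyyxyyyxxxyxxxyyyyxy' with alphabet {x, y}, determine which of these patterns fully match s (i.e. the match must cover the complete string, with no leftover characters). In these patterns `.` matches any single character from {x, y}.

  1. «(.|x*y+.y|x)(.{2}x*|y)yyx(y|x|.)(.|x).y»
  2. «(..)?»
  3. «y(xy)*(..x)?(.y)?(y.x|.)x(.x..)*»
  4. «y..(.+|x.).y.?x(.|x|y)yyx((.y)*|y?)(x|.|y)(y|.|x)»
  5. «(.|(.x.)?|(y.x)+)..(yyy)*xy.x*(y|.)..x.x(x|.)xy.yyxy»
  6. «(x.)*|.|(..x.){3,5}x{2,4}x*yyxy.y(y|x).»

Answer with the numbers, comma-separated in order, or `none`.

1 → no match
2 → no match
3 → no match
4 → no match
5 → match
6 → no match

5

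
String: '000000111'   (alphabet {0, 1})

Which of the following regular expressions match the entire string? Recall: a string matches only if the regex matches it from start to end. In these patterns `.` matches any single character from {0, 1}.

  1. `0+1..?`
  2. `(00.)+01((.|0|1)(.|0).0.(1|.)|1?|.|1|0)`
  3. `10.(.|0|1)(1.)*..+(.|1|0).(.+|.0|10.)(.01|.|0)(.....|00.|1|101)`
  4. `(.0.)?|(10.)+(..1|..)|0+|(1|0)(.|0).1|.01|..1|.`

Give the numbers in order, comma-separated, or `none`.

1

1 → match
2 → no match
3 → no match — must start with '10'
4 → no match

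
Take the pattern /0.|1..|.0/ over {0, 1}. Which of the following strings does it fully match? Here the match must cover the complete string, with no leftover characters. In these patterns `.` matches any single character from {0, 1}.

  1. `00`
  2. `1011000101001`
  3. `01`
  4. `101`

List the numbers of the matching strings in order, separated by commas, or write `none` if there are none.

1 → match
2 → no match
3 → match
4 → match

1, 3, 4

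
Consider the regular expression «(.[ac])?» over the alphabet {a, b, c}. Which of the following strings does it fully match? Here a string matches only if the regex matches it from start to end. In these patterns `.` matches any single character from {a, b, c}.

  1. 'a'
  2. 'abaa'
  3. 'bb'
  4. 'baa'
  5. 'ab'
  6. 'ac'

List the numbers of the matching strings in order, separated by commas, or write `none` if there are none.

1. 'a' → no match
2. 'abaa' → no match
3. 'bb' → no match
4. 'baa' → no match
5. 'ab' → no match
6. 'ac' → match

6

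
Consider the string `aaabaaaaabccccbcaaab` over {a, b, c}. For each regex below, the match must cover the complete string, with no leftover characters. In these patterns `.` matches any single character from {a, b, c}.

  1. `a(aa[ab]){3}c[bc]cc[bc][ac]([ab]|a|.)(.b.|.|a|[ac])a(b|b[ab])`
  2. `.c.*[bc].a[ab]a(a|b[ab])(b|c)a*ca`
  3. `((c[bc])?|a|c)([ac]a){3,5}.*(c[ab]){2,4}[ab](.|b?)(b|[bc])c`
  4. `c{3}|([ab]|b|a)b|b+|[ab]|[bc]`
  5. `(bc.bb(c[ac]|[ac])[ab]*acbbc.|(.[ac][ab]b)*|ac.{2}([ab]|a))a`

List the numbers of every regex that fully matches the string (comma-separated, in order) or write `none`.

1 → match
2 → no match — must end with `ca`
3 → no match — must end with `c`
4 → no match
5 → no match — must end with `a`

1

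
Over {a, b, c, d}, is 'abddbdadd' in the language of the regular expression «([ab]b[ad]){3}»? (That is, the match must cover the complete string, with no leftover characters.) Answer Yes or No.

No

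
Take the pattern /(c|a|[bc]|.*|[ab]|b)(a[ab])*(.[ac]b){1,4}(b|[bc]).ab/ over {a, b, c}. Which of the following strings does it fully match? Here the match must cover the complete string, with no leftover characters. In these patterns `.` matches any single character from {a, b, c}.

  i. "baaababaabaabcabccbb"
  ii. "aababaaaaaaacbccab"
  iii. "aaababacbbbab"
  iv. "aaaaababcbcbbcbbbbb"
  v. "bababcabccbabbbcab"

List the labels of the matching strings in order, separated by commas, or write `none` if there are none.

ii, iii

i → no match — must end with "ab"
ii → match
iii → match
iv → no match — must end with "ab"
v → no match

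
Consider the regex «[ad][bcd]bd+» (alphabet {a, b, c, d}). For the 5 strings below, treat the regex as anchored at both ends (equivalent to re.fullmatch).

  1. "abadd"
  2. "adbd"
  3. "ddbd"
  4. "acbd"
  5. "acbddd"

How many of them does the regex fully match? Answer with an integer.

1 → no match
2 → match
3 → match
4 → match
5 → match
Total matched: 4

4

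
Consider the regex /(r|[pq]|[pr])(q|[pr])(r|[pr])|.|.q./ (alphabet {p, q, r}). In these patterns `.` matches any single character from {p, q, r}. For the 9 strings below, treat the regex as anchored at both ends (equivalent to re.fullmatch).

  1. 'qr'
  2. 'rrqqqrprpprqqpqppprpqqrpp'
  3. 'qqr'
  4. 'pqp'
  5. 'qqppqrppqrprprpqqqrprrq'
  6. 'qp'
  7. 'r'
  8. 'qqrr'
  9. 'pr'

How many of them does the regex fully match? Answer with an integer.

3

1. 'qr' → no match
2 → no match
3. 'qqr' → match
4. 'pqp' → match
5 → no match
6. 'qp' → no match
7. 'r' → match
8. 'qqrr' → no match
9. 'pr' → no match
Total matched: 3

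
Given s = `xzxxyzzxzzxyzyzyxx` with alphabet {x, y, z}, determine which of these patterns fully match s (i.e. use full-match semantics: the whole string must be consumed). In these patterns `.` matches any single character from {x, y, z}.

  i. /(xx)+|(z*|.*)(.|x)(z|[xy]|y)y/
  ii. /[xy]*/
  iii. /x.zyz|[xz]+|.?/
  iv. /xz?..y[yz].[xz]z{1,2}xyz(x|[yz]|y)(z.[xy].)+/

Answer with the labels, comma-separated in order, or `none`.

iv

i → no match
ii → no match
iii → no match
iv → match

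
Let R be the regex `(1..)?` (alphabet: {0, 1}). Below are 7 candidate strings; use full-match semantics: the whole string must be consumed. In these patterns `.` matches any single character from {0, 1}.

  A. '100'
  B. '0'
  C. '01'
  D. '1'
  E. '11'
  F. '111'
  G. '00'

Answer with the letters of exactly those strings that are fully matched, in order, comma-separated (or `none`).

A → match
B → no match
C → no match
D → no match
E → no match
F → match
G → no match

A, F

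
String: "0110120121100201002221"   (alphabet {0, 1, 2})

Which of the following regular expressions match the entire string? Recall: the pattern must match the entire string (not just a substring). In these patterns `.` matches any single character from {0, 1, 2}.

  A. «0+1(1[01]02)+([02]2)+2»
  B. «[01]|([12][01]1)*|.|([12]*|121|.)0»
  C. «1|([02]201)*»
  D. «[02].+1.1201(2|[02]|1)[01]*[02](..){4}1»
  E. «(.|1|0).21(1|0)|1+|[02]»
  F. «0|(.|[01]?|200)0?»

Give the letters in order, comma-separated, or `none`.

D

A → no match — must end with "22"
B → no match
C → no match
D → match
E → no match
F → no match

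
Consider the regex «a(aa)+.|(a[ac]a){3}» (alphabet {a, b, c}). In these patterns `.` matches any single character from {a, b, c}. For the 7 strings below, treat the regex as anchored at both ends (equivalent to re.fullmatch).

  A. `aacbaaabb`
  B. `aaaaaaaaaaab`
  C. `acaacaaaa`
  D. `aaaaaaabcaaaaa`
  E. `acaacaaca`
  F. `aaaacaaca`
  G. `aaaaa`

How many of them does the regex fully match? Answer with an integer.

4

A → no match
B → match
C → match
D → no match
E → match
F → match
G → no match
Total matched: 4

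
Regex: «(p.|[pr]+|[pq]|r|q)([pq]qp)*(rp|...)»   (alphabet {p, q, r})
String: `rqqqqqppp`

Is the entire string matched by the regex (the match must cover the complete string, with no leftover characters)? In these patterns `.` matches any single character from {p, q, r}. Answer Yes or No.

No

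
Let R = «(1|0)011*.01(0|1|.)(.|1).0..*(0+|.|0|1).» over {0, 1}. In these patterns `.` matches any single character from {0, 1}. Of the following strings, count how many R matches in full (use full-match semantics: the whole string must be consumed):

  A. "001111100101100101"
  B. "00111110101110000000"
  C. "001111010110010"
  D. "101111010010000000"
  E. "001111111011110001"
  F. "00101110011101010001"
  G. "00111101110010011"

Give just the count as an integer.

A → match
B → no match
C → match
D → match
E → match
F → no match
G → match
Total matched: 5

5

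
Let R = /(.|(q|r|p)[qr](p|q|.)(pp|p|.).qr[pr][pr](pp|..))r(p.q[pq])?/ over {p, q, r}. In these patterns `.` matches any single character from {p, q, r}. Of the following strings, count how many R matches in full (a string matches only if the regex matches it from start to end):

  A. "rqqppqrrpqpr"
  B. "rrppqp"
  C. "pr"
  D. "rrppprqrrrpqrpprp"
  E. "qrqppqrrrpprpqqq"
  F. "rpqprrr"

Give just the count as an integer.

A → match
B → match
C → match
D → no match
E → match
F → no match
Total matched: 4

4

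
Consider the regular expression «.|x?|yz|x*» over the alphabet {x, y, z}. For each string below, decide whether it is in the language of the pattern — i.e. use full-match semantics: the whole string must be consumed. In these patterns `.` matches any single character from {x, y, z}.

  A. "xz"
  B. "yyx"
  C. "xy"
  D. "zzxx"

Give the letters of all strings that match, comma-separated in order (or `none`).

none

A. "xz" → no match
B. "yyx" → no match
C. "xy" → no match
D. "zzxx" → no match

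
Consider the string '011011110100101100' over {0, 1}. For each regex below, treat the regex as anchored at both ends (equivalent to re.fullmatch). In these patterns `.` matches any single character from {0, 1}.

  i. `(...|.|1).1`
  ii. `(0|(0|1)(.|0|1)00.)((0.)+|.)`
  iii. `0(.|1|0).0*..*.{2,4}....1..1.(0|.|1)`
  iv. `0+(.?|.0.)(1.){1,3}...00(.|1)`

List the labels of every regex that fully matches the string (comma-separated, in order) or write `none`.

iii

i → no match — must end with '1'
ii → no match
iii → match
iv → no match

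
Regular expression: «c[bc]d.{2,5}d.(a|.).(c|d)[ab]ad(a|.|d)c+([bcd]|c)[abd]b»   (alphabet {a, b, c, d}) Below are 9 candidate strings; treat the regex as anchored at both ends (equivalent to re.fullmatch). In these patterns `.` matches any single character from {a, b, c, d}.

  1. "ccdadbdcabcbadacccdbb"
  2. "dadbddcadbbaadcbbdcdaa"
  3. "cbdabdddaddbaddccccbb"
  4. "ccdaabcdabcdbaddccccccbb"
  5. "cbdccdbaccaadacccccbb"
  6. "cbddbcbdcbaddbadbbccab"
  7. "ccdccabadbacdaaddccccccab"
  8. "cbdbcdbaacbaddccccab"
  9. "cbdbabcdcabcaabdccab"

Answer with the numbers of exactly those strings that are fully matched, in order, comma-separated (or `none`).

1, 3, 4, 5, 7, 8

1 → match
2 → no match — must start with "c"
3 → match
4 → match
5 → match
6 → no match
7 → match
8 → match
9 → no match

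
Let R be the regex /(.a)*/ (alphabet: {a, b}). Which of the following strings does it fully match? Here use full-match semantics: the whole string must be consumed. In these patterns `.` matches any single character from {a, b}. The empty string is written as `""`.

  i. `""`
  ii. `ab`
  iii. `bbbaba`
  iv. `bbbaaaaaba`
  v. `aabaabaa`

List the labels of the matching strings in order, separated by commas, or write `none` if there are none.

i

i → match
ii → no match
iii → no match
iv → no match
v → no match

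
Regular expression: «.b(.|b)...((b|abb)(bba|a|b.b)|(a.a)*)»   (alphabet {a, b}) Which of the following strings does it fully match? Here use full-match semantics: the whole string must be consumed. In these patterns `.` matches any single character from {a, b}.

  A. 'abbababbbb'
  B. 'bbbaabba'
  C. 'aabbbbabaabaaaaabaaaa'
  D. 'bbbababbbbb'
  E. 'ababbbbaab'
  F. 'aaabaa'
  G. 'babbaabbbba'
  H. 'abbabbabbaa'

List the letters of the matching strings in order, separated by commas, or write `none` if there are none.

A, B

A → match
B → match
C → no match
D → no match
E → no match
F → no match
G → no match
H → no match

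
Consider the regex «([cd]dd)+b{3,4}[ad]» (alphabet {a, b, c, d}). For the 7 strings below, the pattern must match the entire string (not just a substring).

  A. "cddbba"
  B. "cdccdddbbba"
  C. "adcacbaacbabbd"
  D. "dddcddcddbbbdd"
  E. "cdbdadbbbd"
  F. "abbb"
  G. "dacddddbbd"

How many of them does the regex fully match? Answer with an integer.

A → no match
B → no match
C → no match
D → no match
E → no match
F → no match
G → no match
Total matched: 0

0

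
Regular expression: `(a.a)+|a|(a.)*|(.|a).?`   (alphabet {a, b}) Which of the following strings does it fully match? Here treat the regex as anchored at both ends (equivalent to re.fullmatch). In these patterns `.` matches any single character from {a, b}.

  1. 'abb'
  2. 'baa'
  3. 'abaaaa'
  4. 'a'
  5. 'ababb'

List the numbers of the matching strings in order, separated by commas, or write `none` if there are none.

1 → no match
2 → no match
3 → match
4 → match
5 → no match

3, 4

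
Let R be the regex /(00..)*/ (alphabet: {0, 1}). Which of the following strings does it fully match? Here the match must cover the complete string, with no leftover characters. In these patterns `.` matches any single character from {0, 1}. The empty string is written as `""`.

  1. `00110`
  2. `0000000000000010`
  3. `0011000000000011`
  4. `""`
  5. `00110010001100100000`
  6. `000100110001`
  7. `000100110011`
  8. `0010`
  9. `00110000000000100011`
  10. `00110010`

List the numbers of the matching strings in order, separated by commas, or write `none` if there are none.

1 → no match
2 → match
3 → match
4 → match
5 → match
6 → match
7 → match
8 → match
9 → match
10 → match

2, 3, 4, 5, 6, 7, 8, 9, 10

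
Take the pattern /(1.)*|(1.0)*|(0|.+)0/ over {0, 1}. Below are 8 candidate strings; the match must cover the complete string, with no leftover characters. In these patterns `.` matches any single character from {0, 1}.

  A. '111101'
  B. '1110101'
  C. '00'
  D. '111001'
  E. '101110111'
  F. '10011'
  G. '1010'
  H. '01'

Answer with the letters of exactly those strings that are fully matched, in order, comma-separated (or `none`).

A → no match
B → no match
C → match
D → no match
E → no match
F → no match
G → match
H → no match

C, G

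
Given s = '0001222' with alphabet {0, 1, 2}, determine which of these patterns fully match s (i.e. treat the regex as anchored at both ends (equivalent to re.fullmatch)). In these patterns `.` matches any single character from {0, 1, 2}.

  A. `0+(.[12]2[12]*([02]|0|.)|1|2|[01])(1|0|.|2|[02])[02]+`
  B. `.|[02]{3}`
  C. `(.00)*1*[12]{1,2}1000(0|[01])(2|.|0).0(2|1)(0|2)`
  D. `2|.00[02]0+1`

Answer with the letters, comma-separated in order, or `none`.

A

A → match
B → no match
C → no match
D → no match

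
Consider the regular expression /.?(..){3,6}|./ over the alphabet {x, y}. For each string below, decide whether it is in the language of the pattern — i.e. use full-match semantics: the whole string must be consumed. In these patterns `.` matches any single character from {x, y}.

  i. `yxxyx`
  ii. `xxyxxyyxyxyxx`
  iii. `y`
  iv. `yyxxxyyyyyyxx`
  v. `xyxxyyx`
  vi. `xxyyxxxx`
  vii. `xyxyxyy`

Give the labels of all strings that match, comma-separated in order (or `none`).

i → no match
ii → match
iii → match
iv → match
v → match
vi → match
vii → match

ii, iii, iv, v, vi, vii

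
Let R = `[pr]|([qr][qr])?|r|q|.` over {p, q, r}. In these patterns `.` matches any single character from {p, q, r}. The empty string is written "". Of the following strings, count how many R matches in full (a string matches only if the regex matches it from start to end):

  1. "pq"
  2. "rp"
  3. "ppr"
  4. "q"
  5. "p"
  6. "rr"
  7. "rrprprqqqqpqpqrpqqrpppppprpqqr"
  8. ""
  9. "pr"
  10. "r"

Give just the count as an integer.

1 → no match
2 → no match
3 → no match
4 → match
5 → match
6 → match
7 → no match
8 → match
9 → no match
10 → match
Total matched: 5

5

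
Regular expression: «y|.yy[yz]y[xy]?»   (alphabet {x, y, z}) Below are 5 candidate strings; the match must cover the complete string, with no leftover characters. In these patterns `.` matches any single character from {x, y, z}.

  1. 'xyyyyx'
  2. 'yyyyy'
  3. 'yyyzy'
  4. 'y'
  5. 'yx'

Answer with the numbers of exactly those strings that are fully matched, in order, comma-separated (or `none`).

1 → match
2 → match
3 → match
4 → match
5 → no match

1, 2, 3, 4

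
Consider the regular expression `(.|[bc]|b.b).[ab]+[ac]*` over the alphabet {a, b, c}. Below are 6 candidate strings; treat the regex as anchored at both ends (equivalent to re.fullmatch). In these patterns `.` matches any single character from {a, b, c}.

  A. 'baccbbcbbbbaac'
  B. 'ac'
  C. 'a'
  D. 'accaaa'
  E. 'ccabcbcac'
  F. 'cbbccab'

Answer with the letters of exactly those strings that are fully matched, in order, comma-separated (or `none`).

A → no match
B → no match
C → no match
D → no match
E → no match
F → no match

none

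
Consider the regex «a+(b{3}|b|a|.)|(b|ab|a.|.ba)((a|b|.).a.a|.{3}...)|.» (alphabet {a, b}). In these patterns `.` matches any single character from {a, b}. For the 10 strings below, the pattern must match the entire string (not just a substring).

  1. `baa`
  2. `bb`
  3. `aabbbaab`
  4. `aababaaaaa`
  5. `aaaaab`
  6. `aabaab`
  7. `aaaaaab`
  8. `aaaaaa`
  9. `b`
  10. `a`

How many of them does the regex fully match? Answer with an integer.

1 → no match
2 → no match
3 → match
4 → no match
5 → match
6 → no match
7 → match
8 → match
9 → match
10 → match
Total matched: 6

6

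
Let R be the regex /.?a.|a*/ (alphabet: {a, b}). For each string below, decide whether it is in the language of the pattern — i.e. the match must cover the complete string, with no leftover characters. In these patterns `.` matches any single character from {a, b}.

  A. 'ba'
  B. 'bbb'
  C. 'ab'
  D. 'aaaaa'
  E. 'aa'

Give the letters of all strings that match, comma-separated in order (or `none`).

A → no match
B → no match
C → match
D → match
E → match

C, D, E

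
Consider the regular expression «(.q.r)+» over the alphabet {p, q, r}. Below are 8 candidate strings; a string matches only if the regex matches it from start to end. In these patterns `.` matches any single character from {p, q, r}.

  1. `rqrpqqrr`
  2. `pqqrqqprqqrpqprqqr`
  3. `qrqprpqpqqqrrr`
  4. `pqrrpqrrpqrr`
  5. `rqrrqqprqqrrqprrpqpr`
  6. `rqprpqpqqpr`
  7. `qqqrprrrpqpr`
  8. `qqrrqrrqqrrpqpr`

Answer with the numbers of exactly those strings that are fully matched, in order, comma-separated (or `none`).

1 → no match
2 → no match
3 → no match
4 → match
5 → no match
6 → no match
7 → no match
8 → no match

4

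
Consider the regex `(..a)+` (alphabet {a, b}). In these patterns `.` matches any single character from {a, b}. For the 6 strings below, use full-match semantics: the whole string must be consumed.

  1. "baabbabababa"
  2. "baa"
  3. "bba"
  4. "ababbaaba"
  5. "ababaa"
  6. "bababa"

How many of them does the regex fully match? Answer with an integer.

1 → no match
2 → match
3 → match
4 → match
5 → match
6 → no match
Total matched: 4

4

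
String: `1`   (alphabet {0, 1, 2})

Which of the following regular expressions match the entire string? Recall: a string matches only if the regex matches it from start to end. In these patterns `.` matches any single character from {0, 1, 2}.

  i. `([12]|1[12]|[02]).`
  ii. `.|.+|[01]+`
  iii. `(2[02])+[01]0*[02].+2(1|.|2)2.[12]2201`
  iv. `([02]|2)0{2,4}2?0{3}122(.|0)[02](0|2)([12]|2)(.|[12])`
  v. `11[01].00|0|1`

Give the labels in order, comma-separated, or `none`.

ii, v

i → no match
ii → match
iii → no match — must start with `2`
iv → no match
v → match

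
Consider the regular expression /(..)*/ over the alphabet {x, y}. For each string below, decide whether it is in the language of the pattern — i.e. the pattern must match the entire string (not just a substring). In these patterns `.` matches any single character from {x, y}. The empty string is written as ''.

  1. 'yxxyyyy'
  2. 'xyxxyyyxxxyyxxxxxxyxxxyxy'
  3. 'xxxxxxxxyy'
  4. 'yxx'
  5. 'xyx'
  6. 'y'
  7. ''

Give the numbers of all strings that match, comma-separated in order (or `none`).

1. 'yxxyyyy' → no match
2 → no match
3. 'xxxxxxxxyy' → match
4. 'yxx' → no match
5. 'xyx' → no match
6. 'y' → no match
7. '' → match

3, 7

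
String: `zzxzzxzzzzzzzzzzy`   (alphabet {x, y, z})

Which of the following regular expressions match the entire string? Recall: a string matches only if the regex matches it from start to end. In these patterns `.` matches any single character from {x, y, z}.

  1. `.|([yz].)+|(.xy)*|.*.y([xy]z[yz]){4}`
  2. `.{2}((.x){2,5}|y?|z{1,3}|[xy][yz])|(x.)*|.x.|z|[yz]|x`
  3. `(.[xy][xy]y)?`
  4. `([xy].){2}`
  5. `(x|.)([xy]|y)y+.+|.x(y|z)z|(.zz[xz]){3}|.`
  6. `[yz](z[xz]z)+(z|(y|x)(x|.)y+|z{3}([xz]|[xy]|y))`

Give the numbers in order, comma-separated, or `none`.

1 → no match
2 → no match
3 → no match
4 → no match
5 → no match
6 → match

6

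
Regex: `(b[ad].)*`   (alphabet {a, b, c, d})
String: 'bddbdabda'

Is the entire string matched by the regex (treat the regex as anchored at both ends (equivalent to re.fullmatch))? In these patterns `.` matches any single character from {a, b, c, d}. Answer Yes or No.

Yes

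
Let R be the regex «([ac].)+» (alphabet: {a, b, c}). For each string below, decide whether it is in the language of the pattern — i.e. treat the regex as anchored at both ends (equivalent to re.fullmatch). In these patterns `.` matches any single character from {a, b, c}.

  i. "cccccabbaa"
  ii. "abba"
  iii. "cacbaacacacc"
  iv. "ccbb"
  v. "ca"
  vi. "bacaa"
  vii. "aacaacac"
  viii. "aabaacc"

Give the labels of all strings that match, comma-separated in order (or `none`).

iii, v, vii

i → no match
ii → no match
iii → match
iv → no match
v → match
vi → no match
vii → match
viii → no match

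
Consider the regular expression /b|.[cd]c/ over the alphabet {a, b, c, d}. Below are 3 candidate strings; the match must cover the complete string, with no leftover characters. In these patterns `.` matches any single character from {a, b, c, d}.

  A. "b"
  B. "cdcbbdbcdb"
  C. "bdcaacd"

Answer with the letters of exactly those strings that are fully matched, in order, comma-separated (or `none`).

A → match
B → no match
C → no match

A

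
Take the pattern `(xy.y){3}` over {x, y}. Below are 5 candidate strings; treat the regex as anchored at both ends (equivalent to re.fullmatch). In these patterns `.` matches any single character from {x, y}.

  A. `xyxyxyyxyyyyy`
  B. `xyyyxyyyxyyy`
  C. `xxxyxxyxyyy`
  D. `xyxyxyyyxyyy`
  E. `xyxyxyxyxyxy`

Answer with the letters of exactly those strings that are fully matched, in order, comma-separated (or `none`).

B, D, E

A → no match
B → match
C → no match — must start with `xy`
D → match
E → match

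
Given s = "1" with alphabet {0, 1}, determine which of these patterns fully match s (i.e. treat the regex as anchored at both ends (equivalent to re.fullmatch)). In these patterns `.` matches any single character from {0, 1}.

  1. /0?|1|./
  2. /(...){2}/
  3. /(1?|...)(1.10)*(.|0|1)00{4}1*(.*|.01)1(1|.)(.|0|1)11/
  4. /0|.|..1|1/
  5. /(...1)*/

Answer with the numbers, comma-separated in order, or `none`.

1 → match
2 → no match
3 → no match — must end with "11"
4 → match
5 → no match

1, 4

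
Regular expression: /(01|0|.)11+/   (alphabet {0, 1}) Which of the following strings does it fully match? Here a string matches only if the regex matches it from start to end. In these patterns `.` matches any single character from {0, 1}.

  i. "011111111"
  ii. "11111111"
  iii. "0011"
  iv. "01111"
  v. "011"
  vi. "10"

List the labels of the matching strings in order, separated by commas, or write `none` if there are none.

i, ii, iv, v

i. "011111111" → match
ii. "11111111" → match
iii. "0011" → no match
iv. "01111" → match
v. "011" → match
vi. "10" → no match — must end with "1"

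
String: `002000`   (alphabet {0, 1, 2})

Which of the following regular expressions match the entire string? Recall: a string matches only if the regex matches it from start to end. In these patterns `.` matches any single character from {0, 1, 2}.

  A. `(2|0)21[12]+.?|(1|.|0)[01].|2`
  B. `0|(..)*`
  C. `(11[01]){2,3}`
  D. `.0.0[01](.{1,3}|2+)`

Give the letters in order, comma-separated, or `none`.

A → no match
B → match
C → no match — must start with `11`
D → match

B, D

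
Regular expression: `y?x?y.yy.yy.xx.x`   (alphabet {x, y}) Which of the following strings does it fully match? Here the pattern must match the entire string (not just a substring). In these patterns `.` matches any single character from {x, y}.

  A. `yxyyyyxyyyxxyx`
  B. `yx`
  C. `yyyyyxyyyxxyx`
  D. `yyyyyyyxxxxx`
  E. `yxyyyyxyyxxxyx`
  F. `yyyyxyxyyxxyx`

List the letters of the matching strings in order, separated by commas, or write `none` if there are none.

A → match
B. `yx` → no match
C → match
D. `yyyyyyyxxxxx` → match
E → match
F → no match

A, C, D, E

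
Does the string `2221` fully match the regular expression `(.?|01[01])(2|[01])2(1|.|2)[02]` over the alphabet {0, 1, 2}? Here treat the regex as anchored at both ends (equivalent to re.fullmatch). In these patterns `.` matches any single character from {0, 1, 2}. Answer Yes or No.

No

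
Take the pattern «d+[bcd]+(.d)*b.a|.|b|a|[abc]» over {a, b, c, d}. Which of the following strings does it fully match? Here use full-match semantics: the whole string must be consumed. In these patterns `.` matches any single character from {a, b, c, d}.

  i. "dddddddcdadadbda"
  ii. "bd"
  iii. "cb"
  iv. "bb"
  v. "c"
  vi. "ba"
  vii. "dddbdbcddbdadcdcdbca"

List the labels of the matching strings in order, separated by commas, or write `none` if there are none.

i, v, vii

i → match
ii. "bd" → no match
iii. "cb" → no match
iv. "bb" → no match
v. "c" → match
vi. "ba" → no match
vii → match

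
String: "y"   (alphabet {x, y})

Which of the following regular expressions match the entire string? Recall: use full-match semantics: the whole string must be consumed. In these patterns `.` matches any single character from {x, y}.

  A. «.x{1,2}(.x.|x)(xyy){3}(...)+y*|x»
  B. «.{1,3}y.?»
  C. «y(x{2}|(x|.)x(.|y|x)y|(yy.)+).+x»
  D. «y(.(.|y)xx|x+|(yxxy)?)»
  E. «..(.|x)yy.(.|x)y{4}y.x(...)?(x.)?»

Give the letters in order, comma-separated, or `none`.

D

A → no match
B → no match
C → no match — must end with "x"
D → match
E → no match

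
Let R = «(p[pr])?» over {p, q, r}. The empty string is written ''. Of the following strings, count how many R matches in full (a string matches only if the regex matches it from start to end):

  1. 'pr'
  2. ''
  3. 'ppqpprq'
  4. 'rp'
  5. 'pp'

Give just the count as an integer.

3

1 → match
2 → match
3 → no match
4 → no match
5 → match
Total matched: 3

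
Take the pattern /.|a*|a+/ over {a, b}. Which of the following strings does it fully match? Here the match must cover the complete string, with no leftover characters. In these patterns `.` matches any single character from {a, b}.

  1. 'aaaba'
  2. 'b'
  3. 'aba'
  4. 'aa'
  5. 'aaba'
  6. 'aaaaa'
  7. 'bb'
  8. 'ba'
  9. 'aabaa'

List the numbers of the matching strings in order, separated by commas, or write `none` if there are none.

2, 4, 6

1 → no match
2 → match
3 → no match
4 → match
5 → no match
6 → match
7 → no match
8 → no match
9 → no match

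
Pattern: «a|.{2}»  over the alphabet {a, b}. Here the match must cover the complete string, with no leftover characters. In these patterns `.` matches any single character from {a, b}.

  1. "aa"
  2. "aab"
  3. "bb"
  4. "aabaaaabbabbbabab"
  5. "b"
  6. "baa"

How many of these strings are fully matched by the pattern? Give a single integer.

2

1 → match
2 → no match
3 → match
4 → no match
5 → no match
6 → no match
Total matched: 2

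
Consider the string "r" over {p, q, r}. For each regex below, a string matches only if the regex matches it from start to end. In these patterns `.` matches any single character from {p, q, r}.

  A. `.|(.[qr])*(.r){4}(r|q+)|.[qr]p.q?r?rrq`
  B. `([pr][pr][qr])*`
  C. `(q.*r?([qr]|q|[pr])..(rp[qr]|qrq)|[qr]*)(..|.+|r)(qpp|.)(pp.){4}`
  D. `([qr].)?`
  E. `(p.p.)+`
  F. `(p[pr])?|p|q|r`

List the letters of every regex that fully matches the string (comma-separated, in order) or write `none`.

A → match
B → no match
C → no match
D → no match
E → no match — must start with "p"
F → match

A, F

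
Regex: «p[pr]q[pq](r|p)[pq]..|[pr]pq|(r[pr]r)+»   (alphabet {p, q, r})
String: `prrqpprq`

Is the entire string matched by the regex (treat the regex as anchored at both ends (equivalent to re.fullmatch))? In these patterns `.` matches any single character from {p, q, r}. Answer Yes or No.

No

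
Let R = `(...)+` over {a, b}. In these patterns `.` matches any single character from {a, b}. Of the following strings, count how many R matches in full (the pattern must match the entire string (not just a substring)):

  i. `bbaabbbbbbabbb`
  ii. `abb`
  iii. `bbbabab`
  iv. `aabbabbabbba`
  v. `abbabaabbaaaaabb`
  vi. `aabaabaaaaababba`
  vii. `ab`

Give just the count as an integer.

2

i → no match
ii → match
iii → no match
iv → match
v → no match
vi → no match
vii → no match
Total matched: 2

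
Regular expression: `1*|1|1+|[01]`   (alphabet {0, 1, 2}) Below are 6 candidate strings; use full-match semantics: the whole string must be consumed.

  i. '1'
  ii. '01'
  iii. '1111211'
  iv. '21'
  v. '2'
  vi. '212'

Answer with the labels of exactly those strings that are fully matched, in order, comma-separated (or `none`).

i

i → match
ii → no match
iii → no match
iv → no match
v → no match
vi → no match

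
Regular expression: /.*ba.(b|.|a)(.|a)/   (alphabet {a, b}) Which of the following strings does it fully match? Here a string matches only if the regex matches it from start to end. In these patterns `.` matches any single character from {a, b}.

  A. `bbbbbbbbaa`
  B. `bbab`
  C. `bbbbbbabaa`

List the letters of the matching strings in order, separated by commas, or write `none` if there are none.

C

A. `bbbbbbbbaa` → no match
B. `bbab` → no match
C. `bbbbbbabaa` → match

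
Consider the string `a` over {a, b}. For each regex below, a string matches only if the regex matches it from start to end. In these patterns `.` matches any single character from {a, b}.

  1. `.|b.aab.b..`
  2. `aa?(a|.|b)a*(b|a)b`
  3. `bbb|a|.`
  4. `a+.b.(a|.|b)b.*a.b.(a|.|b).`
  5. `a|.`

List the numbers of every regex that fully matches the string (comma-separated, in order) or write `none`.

1 → match
2 → no match — must end with `b`
3 → match
4 → no match
5 → match

1, 3, 5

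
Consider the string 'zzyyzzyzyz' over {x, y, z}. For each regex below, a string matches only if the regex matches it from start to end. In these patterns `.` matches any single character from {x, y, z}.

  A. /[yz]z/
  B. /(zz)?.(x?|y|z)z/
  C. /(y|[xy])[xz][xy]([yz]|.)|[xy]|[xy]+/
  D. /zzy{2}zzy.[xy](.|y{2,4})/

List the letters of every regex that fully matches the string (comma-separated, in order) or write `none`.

A → no match
B → no match
C → no match
D → match

D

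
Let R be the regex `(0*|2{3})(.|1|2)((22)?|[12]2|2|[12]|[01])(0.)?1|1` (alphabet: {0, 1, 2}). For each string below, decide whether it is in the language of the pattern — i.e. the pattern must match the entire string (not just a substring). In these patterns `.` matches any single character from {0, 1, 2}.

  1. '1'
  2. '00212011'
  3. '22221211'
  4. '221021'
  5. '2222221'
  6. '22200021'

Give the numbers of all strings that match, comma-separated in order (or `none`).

1, 2, 5, 6

1 → match
2 → match
3 → no match
4 → no match
5 → match
6 → match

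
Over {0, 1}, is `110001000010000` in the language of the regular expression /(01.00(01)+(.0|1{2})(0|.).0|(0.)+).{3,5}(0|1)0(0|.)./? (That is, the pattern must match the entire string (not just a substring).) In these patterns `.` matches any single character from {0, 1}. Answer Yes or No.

No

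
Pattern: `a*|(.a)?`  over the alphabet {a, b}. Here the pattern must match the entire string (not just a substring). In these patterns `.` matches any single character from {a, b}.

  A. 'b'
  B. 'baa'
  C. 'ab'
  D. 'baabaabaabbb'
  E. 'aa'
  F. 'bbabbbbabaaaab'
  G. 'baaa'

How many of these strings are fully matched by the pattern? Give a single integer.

A → no match
B → no match
C → no match
D → no match
E → match
F → no match
G → no match
Total matched: 1

1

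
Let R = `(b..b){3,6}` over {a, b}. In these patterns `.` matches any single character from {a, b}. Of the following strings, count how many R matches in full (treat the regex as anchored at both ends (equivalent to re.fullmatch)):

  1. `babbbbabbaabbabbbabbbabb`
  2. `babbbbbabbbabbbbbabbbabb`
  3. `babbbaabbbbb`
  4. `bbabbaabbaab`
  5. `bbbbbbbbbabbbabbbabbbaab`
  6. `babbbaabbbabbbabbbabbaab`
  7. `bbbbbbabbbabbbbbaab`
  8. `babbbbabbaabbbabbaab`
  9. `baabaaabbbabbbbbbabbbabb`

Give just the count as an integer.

1 → match
2 → no match
3 → match
4 → match
5 → match
6 → match
7 → no match
8 → match
9 → no match
Total matched: 6

6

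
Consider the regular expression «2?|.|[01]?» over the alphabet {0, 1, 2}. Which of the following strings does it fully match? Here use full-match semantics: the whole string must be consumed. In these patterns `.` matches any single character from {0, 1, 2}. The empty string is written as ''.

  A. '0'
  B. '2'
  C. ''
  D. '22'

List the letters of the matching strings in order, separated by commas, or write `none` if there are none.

A → match
B → match
C → match
D → no match

A, B, C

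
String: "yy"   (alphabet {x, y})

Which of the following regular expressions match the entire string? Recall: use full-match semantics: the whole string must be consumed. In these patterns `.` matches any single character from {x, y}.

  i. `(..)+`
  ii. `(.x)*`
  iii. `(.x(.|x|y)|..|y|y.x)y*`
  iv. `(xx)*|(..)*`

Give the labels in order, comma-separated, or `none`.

i, iii, iv

i → match
ii → no match
iii → match
iv → match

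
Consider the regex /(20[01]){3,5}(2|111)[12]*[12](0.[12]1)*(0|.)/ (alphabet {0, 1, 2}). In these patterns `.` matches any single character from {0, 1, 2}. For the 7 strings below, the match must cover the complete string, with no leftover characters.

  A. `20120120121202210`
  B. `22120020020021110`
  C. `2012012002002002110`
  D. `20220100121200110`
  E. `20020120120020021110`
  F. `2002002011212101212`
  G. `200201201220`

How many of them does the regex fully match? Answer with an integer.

4

A → match
B → no match — must start with `20`
C → match
D → no match
E → match
F → no match
G. `200201201220` → match
Total matched: 4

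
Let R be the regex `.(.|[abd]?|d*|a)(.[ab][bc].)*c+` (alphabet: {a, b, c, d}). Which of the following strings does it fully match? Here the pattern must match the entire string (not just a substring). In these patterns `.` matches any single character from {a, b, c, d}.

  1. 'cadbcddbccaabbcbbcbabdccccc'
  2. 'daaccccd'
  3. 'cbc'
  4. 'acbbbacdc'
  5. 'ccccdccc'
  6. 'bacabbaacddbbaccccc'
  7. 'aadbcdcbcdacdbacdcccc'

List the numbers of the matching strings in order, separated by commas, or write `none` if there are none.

1, 3, 6

1 → match
2 → no match — must end with 'c'
3 → match
4 → no match
5 → no match
6 → match
7 → no match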